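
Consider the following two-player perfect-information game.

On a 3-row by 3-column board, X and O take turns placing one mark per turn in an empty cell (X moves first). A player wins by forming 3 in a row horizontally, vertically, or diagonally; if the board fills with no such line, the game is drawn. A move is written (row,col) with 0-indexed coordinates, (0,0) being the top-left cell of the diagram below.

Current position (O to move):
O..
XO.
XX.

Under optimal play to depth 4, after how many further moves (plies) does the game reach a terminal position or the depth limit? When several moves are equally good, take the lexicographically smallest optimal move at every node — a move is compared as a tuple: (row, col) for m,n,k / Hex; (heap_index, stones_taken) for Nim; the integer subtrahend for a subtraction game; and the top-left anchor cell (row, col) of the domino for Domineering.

PV length from [O../XO./XX.]: 1 ply

ply 1, O at O../XO./XX. | (0,1)=-1→OO./XO./XX.; (0,2)=-1→O.O/XO./XX.; (1,2)=-1→O../XOO/XX.; (2,2)=+1→O../XO./XXO*
ply 2: O../XO./XXO is terminal -1 (X); from O../XO./XX. depth 4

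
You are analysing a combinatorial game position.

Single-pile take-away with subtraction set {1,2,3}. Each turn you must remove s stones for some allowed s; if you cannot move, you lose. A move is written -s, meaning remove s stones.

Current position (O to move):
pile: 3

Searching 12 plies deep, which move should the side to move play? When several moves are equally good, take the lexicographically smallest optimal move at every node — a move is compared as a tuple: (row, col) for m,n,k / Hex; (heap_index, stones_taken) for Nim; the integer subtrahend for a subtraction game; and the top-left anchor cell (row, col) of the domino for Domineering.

O's best at [3]: -3

p1 O@[3]: -1[2]-1 -2[1]-1 -3[0]+1*
p2 X@[0] terminal -1; root [3] d12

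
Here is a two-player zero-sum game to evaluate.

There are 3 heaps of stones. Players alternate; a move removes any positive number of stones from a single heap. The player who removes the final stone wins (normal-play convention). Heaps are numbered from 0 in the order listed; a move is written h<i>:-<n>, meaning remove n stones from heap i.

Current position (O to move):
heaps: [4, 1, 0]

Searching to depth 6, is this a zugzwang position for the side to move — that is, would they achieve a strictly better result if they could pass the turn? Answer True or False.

[(4,1,0)] O move#1: h0:-1:-1/(3,1,0), h0:-2:-1/(2,1,0), h0:-3:+1/(1,1,0)*, h0:-4:-1/(0,1,0), h1:-1:-1/(4,0,0)
[(1,1,0)] X move#2: h0:-1:-1/(0,1,0)*, h1:-1:-1/(1,0,0)
[(0,1,0)] O move#3: h1:-1:+1/(0,0,0)*
[(0,0,0)] end (terminal -1, X#4); searched (4,1,0) to 6
pass branch (X moves first from the same position):
  | [(4,1,0)] X move#1: h0:-1:-1/(3,1,0), h0:-2:-1/(2,1,0), h0:-3:+1/(1,1,0)*, h0:-4:-1/(0,1,0), h1:-1:-1/(4,0,0)
  | [(1,1,0)] O move#2: h0:-1:-1/(0,1,0)*, h1:-1:-1/(1,0,0)
  | [(0,1,0)] X move#3: h1:-1:+1/(0,0,0)*
  | [(0,0,0)] end (terminal -1, O#4); searched (4,1,0) to 6
O moving scores +1; O passing scores -1

zugzwang((4,1,0), O) = False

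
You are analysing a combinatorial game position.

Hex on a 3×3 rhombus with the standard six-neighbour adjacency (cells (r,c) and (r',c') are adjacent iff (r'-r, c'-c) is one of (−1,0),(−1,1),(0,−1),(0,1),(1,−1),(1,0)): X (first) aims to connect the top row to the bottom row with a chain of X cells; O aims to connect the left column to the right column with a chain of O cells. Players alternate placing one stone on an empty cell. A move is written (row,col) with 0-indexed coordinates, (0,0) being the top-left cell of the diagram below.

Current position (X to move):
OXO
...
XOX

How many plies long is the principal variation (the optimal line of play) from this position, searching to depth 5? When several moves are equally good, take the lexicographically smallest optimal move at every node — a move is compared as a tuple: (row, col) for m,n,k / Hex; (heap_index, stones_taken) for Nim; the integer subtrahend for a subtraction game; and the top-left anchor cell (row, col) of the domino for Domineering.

[OXO/.../XOX] X move#1: (1,0):+1/OXO/X../XOX*, (1,1):+1/OXO/.X./XOX, (1,2):+1/OXO/..X/XOX
[OXO/X../XOX] end (terminal -1, O#2); searched OXO/.../XOX to 5

PV length from [OXO/.../XOX]: 1 ply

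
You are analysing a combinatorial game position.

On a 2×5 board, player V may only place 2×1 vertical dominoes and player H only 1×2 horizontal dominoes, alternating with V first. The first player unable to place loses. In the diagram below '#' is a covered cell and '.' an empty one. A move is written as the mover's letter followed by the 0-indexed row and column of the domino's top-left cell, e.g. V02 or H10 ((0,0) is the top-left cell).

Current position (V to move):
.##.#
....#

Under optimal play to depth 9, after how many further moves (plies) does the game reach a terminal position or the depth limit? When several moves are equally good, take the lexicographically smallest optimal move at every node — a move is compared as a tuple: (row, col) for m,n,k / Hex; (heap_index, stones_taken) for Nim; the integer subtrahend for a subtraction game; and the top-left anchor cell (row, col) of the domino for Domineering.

[.##.#/....#] V move#1: V00:-1/###.#/#...#*, V03:-1/.####/...##
[###.#/#...#] H move#2: H11:-1/###.#/###.#, H12:+1/###.#/#.###*
[###.#/#.###] end (terminal -1, V#3); searched .##.#/....# to 9

PV length from [.##.#/....#]: 2 plies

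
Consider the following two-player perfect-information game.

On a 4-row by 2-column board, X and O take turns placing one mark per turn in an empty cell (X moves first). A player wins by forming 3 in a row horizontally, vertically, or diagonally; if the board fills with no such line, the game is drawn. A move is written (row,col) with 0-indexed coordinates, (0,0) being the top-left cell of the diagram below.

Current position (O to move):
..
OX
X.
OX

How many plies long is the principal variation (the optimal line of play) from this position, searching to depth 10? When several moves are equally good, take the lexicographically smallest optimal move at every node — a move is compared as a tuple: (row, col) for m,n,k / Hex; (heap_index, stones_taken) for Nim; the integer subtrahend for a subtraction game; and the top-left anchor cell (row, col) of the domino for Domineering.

p1 O@[../OX/X./OX]: (0,0)[O./OX/X./OX]-1 (0,1)[.O/OX/X./OX]-1 (2,1)[../OX/XO/OX]+0*
p2 X@[../OX/XO/OX]: (0,0)[X./OX/XO/OX]+0* (0,1)[.X/OX/XO/OX]+0
p3 O@[X./OX/XO/OX]: (0,1)[XO/OX/XO/OX]+0*
p4 X@[XO/OX/XO/OX] terminal +0; root [../OX/X./OX] d10

PV length from [../OX/X./OX]: 3 plies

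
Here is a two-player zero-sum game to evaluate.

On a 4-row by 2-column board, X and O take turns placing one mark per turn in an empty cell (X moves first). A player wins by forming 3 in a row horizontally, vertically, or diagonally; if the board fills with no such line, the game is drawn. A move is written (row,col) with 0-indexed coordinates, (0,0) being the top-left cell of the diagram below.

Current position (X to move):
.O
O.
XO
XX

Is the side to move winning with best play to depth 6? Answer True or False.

X winning at [.O/O./XO/XX]: False

ply 1, X at .O/O./XO/XX | (0,0)=-1→XO/O./XO/XX; (1,1)=+0→.O/OX/XO/XX*
ply 2, O at .O/OX/XO/XX | (0,0)=+0→OO/OX/XO/XX*
ply 3: OO/OX/XO/XX is terminal +0 (X); from .O/O./XO/XX depth 6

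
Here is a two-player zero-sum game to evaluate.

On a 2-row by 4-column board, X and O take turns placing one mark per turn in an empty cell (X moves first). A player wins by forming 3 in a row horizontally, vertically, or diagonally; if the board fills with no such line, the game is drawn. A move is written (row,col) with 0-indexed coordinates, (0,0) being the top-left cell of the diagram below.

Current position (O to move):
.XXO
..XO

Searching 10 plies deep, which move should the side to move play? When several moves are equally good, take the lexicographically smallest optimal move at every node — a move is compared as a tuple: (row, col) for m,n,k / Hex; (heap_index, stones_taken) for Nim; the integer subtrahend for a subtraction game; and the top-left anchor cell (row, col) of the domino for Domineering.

ply 1, O at .XXO/..XO | (0,0)=+0→OXXO/..XO*; (1,0)=-1→.XXO/O.XO; (1,1)=-1→.XXO/.OXO
ply 2, X at OXXO/..XO | (1,0)=+0→OXXO/X.XO*; (1,1)=+0→OXXO/.XXO
ply 3, O at OXXO/X.XO | (1,1)=+0→OXXO/XOXO*
ply 4: OXXO/XOXO is terminal +0 (X); from .XXO/..XO depth 10

O's best at [.XXO/..XO]: (0,0)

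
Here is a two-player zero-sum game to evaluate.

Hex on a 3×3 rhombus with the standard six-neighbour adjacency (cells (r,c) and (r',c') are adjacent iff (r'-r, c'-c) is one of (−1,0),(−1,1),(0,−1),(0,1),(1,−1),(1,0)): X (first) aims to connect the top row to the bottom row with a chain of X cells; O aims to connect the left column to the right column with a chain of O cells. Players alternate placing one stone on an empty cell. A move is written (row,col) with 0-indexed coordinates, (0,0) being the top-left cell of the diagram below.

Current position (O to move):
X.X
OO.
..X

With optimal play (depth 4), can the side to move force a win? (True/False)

O winning at [X.X/OO./..X]: True

p1 O@[X.X/OO./..X]: (0,1)[XOX/OO./..X]-1 (1,2)[X.X/OOO/..X]+1* (2,0)[X.X/OO./O.X]-1 (2,1)[X.X/OO./.OX]-1
p2 X@[X.X/OOO/..X] terminal -1; root [X.X/OO./..X] d4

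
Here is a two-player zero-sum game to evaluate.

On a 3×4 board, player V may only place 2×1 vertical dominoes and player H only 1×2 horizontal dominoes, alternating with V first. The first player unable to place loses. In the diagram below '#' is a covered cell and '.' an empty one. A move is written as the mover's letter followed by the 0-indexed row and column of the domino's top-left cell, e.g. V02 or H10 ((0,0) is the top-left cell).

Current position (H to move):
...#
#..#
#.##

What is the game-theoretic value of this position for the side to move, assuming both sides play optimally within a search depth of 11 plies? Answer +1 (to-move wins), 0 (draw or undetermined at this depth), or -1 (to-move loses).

value(...#/#..#/#.##, H) = +1

ply 1, H at ...#/#..#/#.## | H00=-1→##.#/#..#/#.##; H01=-1→.###/#..#/#.##; H11=+1→...#/####/#.##*
ply 2: ...#/####/#.## is terminal -1 (V); from ...#/#..#/#.## depth 11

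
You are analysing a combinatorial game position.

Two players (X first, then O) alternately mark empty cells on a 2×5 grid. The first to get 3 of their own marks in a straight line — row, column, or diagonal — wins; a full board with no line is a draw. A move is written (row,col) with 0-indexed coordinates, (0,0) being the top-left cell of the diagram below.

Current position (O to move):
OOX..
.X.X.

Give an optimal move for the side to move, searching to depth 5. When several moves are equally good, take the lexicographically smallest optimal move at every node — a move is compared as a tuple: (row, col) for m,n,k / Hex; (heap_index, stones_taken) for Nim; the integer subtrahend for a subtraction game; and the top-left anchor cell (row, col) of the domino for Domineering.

ply 1, O at OOX../.X.X. | (0,3)=-1→OOXO./.X.X.; (0,4)=-1→OOX.O/.X.X.; (1,0)=-1→OOX../OX.X.; (1,2)=+0→OOX../.XOX.*; (1,4)=-1→OOX../.X.XO
ply 2, X at OOX../.XOX. | (0,3)=+0→OOXX./.XOX.*; (0,4)=+0→OOX.X/.XOX.; (1,0)=+0→OOX../XXOX.; (1,4)=+0→OOX../.XOXX
ply 3, O at OOXX./.XOX. | (0,4)=+0→OOXXO/.XOX.*; (1,0)=-1→OOXX./OXOX.; (1,4)=-1→OOXX./.XOXO
ply 4, X at OOXXO/.XOX. | (1,0)=+0→OOXXO/XXOX.*; (1,4)=+0→OOXXO/.XOXX
ply 5, O at OOXXO/XXOX. | (1,4)=+0→OOXXO/XXOXO*
ply 6: OOXXO/XXOXO is terminal +0 (X); from OOX../.X.X. depth 5

O's best at [OOX../.X.X.]: (1,2)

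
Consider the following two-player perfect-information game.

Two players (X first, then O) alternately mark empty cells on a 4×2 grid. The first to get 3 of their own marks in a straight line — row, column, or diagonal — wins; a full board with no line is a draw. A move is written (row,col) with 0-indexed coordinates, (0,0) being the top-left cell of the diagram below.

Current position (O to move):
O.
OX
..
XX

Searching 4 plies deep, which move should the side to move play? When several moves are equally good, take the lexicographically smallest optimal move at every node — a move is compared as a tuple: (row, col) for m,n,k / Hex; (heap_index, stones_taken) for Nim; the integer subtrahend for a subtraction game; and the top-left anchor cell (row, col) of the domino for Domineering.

O's best at [O./OX/../XX]: (2,0)

p1 O@[O./OX/../XX]: (0,1)[OO/OX/../XX]-1 (2,0)[O./OX/O./XX]+1* (2,1)[O./OX/.O/XX]+0
p2 X@[O./OX/O./XX] terminal -1; root [O./OX/../XX] d4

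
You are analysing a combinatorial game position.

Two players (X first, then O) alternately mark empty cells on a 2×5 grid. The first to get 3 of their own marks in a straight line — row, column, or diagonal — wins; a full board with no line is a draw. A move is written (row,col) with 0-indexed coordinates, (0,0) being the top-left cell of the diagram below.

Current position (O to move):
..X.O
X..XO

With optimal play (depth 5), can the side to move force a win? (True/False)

O winning at [..X.O/X..XO]: False

p1 O@[..X.O/X..XO]: (0,0)[O.X.O/X..XO]+0* (0,1)[.OX.O/X..XO]+0 (0,3)[..XOO/X..XO]+0 (1,1)[..X.O/XO.XO]-1 (1,2)[..X.O/X.OXO]-1
p2 X@[O.X.O/X..XO]: (0,1)[OXX.O/X..XO]+0* (0,3)[O.XXO/X..XO]+0 (1,1)[O.X.O/XX.XO]+0 (1,2)[O.X.O/X.XXO]+0
p3 O@[OXX.O/X..XO]: (0,3)[OXXOO/X..XO]+0* (1,1)[OXX.O/XO.XO]-1 (1,2)[OXX.O/X.OXO]-1
p4 X@[OXXOO/X..XO]: (1,1)[OXXOO/XX.XO]+0* (1,2)[OXXOO/X.XXO]+0
p5 O@[OXXOO/XX.XO]: (1,2)[OXXOO/XXOXO]+0*
p6 X@[OXXOO/XXOXO] terminal +0; root [..X.O/X..XO] d5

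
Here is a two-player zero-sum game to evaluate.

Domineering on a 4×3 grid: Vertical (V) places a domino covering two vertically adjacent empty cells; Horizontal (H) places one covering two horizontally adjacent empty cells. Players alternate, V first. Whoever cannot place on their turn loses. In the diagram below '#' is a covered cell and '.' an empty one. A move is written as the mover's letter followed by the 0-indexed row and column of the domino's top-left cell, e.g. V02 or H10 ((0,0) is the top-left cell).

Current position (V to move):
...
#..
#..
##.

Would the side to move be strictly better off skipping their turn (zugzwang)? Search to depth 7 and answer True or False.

zugzwang(.../#../#../##., V) = False

[.../#../#../##.] V move#1: V01:+1/.#./##./#../##.*, V02:+1/..#/#.#/#../##., V11:+1/.../##./##./##., V12:+1/.../#.#/#.#/##., V22:-1/.../#../#.#/###
[.#./##./#../##.] H move#2: H21:-1/.#./##./###/##.*
[.#./##./###/##.] V move#3: V02:+1/.##/###/###/##.*
[.##/###/###/##.] end (terminal -1, H#4); searched .../#../#../##. to 7
if V skipped the turn, H would face:
~ [.../#../#../##.] H move#1: H00:-1/##./#../#../##., H01:-1/.##/#../#../##., H11:+1/.../###/#../##.*, H21:-1/.../#../###/##.
~ [.../###/#../##.] V move#2: V22:-1/.../###/#.#/###*
~ [.../###/#.#/###] H move#3: H00:+1/##./###/#.#/###*, H01:+1/.##/###/#.#/###
~ [##./###/#.#/###] end (terminal -1, V#4); searched .../#../#../##. to 7
compare (V): move=+1 vs pass=-1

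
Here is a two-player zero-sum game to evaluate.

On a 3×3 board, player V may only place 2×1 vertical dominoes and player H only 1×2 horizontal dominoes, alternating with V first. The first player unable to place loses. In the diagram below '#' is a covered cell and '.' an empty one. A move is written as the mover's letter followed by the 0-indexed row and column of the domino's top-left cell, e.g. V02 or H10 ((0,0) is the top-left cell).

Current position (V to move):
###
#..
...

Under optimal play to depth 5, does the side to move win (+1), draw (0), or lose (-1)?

value(###/#../..., V) = +1

[###/#../...] V move#1: V11:+1/###/##./.#.*, V12:-1/###/#.#/..#
[###/##./.#.] end (terminal -1, H#2); searched ###/#../... to 5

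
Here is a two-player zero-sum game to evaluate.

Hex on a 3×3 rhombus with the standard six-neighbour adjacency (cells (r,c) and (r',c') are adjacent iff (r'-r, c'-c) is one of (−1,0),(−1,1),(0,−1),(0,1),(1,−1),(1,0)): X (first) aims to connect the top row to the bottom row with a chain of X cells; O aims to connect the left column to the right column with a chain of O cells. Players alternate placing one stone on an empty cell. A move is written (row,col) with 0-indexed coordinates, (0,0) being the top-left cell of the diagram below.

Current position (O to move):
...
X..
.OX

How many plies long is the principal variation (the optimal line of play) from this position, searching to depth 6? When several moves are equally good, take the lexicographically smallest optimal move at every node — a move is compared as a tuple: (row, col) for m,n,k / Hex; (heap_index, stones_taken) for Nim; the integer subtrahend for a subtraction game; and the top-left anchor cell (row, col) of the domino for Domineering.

[.../X../.OX] O move#1: (0,0):-1/O../X../.OX*, (0,1):-1/.O./X../.OX, (0,2):-1/..O/X../.OX, (1,1):-1/.../XO./.OX, (1,2):-1/.../X.O/.OX, (2,0):-1/.../X../OOX
[O../X../.OX] X move#2: (0,1):+1/OX./X../.OX*, (0,2):+1/O.X/X../.OX, (1,1):+1/O../XX./.OX, (1,2):+1/O../X.X/.OX, (2,0):+1/O../X../XOX
[OX./X../.OX] O move#3: (0,2):-1/OXO/X../.OX*, (1,1):-1/OX./XO./.OX, (1,2):-1/OX./X.O/.OX, (2,0):-1/OX./X../OOX
[OXO/X../.OX] X move#4: (1,1):+1/OXO/XX./.OX*, (1,2):+1/OXO/X.X/.OX, (2,0):+1/OXO/X../XOX
[OXO/XX./.OX] O move#5: (1,2):-1/OXO/XXO/.OX*, (2,0):-1/OXO/XX./OOX
[OXO/XXO/.OX] X move#6: (2,0):+1/OXO/XXO/XOX*
[OXO/XXO/XOX] end (terminal -1, O#7); searched .../X../.OX to 6

PV length from [.../X../.OX]: 6 plies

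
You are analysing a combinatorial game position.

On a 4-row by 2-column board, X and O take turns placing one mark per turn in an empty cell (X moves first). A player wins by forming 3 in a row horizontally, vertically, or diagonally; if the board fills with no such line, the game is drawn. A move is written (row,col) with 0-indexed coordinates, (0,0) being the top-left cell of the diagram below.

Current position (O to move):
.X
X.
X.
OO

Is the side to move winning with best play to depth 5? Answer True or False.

O winning at [.X/X./X./OO]: False

[.X/X./X./OO] O move#1: (0,0):+0/OX/X./X./OO*, (1,1):-1/.X/XO/X./OO, (2,1):-1/.X/X./XO/OO
[OX/X./X./OO] X move#2: (1,1):+0/OX/XX/X./OO*, (2,1):+0/OX/X./XX/OO
[OX/XX/X./OO] O move#3: (2,1):+0/OX/XX/XO/OO*
[OX/XX/XO/OO] end (terminal +0, X#4); searched .X/X./X./OO to 5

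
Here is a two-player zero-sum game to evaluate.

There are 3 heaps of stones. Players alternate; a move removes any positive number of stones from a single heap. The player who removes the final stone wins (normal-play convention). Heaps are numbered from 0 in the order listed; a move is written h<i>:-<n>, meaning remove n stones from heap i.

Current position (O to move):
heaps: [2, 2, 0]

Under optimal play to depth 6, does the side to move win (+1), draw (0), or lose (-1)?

p1 O@[(2,2,0)]: h0:-1[(1,2,0)]-1* h0:-2[(0,2,0)]-1 h1:-1[(2,1,0)]-1 h1:-2[(2,0,0)]-1
p2 X@[(1,2,0)]: h0:-1[(0,2,0)]-1 h1:-1[(1,1,0)]+1* h1:-2[(1,0,0)]-1
p3 O@[(1,1,0)]: h0:-1[(0,1,0)]-1* h1:-1[(1,0,0)]-1
p4 X@[(0,1,0)]: h1:-1[(0,0,0)]+1*
p5 O@[(0,0,0)] terminal -1; root [(2,2,0)] d6

value((2,2,0), O) = -1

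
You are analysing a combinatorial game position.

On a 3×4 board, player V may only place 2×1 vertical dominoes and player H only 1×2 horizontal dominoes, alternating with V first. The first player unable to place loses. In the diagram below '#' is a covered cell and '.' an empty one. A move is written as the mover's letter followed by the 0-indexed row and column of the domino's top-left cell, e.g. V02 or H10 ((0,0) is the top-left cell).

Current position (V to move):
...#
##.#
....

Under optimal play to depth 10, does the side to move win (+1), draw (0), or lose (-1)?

ply 1, V at ...#/##.#/.... | V02=-1→..##/####/....*; V12=-1→...#/####/..#.
ply 2, H at ..##/####/.... | H00=+1→####/####/....*; H20=+1→..##/####/##..; H21=+1→..##/####/.##.; H22=+1→..##/####/..##
ply 3: ####/####/.... is terminal -1 (V); from ...#/##.#/.... depth 10

value(...#/##.#/...., V) = -1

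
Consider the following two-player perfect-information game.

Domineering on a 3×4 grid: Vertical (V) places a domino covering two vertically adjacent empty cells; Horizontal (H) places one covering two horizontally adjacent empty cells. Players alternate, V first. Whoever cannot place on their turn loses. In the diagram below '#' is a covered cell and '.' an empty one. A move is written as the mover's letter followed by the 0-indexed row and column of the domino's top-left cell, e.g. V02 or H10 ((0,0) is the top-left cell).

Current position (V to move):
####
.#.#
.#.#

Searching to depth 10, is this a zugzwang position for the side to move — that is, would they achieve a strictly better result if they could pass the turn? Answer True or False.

zugzwang(####/.#.#/.#.#, V) = False

ply 1, V at ####/.#.#/.#.# | V10=+1→####/##.#/##.#*; V12=+1→####/.###/.###
ply 2: ####/##.#/##.# is terminal -1 (H); from ####/.#.#/.#.# depth 10
pass branch (H moves first from the same position):
  | ply 1: ####/.#.#/.#.# is terminal -1 (H); from ####/.#.#/.#.# depth 10
V moving scores +1; V passing scores +1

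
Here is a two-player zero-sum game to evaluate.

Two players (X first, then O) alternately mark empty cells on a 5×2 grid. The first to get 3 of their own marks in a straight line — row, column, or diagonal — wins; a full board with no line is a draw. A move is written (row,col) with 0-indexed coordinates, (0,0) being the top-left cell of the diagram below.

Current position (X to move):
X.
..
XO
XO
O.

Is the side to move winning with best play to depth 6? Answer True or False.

p1 X@[X./../XO/XO/O.]: (0,1)[XX/../XO/XO/O.]-1 (1,0)[X./X./XO/XO/O.]+1* (1,1)[X./.X/XO/XO/O.]-1 (4,1)[X./../XO/XO/OX]-1
p2 O@[X./X./XO/XO/O.] terminal -1; root [X./../XO/XO/O.] d6

X winning at [X./../XO/XO/O.]: True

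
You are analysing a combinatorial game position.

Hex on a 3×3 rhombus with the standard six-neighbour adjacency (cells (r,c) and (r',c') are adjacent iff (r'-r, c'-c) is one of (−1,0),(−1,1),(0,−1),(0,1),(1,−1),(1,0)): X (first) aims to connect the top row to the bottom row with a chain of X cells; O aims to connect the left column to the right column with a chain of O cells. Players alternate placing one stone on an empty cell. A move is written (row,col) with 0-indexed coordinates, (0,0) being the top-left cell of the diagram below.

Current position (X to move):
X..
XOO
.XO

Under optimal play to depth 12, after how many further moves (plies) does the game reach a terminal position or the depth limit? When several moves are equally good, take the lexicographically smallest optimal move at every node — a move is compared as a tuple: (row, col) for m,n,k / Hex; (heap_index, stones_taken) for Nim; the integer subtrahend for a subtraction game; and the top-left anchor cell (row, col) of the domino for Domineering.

[X../XOO/.XO] X move#1: (0,1):-1/XX./XOO/.XO, (0,2):-1/X.X/XOO/.XO, (2,0):+1/X../XOO/XXO*
[X../XOO/XXO] end (terminal -1, O#2); searched X../XOO/.XO to 12

PV length from [X../XOO/.XO]: 1 ply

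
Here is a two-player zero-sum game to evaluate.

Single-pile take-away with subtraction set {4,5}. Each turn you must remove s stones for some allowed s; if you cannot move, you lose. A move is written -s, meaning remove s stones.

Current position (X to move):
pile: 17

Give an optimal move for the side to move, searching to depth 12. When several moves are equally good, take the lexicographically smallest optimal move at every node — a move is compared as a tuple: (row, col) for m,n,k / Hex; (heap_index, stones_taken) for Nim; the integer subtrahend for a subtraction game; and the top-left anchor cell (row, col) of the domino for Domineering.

X's best at [17]: -5

ply 1, X at 17 | -4=-1→13; -5=+1→12*
ply 2, O at 12 | -4=-1→8*; -5=-1→7
ply 3, X at 8 | -4=-1→4; -5=+1→3*
ply 4: 3 is terminal -1 (O); from 17 depth 12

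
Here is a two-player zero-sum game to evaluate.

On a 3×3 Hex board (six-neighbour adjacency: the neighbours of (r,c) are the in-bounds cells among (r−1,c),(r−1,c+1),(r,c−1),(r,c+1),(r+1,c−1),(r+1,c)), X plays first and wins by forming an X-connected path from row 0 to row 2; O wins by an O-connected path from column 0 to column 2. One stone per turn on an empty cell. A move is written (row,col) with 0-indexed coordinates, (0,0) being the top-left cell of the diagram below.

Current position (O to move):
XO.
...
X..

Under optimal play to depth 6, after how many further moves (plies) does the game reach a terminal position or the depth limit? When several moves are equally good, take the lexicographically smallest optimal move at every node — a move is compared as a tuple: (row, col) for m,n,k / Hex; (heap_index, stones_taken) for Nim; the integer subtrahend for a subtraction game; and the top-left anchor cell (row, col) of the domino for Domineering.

ply 1, O at XO./.../X.. | (0,2)=-1→XOO/.../X..*; (1,0)=-1→XO./O../X..; (1,1)=-1→XO./.O./X..; (1,2)=-1→XO./..O/X..; (2,1)=-1→XO./.../XO.; (2,2)=-1→XO./.../X.O
ply 2, X at XOO/.../X.. | (1,0)=+1→XOO/X../X..*; (1,1)=-1→XOO/.X./X..; (1,2)=-1→XOO/..X/X..; (2,1)=-1→XOO/.../XX.; (2,2)=-1→XOO/.../X.X
ply 3: XOO/X../X.. is terminal -1 (O); from XO./.../X.. depth 6

PV length from [XO./.../X..]: 2 plies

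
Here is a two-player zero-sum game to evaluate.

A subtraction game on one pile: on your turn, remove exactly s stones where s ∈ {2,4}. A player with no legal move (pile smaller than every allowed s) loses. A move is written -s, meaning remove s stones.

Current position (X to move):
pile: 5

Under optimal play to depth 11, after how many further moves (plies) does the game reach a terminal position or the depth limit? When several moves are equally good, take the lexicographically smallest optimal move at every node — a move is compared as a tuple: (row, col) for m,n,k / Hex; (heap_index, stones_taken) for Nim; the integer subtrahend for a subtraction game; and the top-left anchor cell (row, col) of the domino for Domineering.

ply 1, X at 5 | -2=-1→3; -4=+1→1*
ply 2: 1 is terminal -1 (O); from 5 depth 11

PV length from [5]: 1 ply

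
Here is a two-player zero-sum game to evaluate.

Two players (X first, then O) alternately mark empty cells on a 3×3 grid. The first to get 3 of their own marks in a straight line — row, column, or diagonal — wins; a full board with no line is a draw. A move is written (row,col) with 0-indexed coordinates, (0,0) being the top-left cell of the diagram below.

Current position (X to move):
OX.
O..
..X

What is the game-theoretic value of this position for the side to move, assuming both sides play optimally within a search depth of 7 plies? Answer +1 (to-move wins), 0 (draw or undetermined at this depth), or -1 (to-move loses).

[OX./O../..X] X move#1: (0,2):-1/OXX/O../..X, (1,1):-1/OX./OX./..X, (1,2):-1/OX./O.X/..X, (2,0):+1/OX./O../X.X*, (2,1):-1/OX./O../.XX
[OX./O../X.X] O move#2: (0,2):-1/OXO/O../X.X*, (1,1):-1/OX./OO./X.X, (1,2):-1/OX./O.O/X.X, (2,1):-1/OX./O../XOX
[OXO/O../X.X] X move#3: (1,1):+0/OXO/OX./X.X, (1,2):+0/OXO/O.X/X.X, (2,1):+1/OXO/O../XXX*
[OXO/O../XXX] end (terminal -1, O#4); searched OX./O../..X to 7

value(OX./O../..X, X) = +1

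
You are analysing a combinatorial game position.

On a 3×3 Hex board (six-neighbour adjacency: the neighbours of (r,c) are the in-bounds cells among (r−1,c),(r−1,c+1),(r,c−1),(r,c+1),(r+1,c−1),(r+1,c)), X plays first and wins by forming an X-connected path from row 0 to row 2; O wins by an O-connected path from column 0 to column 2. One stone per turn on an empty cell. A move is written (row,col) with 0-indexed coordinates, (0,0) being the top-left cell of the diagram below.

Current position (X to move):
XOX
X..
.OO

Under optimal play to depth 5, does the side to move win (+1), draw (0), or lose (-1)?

ply 1, X at XOX/X../.OO | (1,1)=-1→XOX/XX./.OO; (1,2)=-1→XOX/X.X/.OO; (2,0)=+1→XOX/X../XOO*
ply 2: XOX/X../XOO is terminal -1 (O); from XOX/X../.OO depth 5

value(XOX/X../.OO, X) = +1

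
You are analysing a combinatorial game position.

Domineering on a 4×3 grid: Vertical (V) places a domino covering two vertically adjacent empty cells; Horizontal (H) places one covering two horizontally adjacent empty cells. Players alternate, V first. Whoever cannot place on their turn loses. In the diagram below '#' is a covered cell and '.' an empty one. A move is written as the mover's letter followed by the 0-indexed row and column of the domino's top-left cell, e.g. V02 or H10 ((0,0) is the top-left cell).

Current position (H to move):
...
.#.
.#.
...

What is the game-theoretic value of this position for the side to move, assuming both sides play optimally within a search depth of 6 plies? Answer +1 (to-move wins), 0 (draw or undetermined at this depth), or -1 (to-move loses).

ply 1, H at .../.#./.#./... | H00=-1→##./.#./.#./...*; H01=-1→.##/.#./.#./...; H30=-1→.../.#./.#./##.; H31=-1→.../.#./.#./.##
ply 2, V at ##./.#./.#./... | V02=+1→###/.##/.#./...*; V10=+1→##./##./##./...; V12=+1→##./.##/.##/...; V20=+1→##./.#./##./#..; V22=+1→##./.#./.##/..#
ply 3, H at ###/.##/.#./... | H30=-1→###/.##/.#./##.*; H31=-1→###/.##/.#./.##
ply 4, V at ###/.##/.#./##. | V10=+1→###/###/##./##.*; V22=+1→###/.##/.##/###
ply 5: ###/###/##./##. is terminal -1 (H); from .../.#./.#./... depth 6

value(.../.#./.#./..., H) = -1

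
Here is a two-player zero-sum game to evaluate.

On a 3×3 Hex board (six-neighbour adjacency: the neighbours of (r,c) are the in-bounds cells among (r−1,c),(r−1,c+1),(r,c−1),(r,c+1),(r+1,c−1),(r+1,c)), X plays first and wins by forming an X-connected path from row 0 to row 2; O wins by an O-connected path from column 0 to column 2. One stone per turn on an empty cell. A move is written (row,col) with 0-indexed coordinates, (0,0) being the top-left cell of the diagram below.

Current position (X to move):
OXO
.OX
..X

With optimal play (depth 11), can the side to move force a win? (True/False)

X winning at [OXO/.OX/..X]: False

ply 1, X at OXO/.OX/..X | (1,0)=-1→OXO/XOX/..X*; (2,0)=-1→OXO/.OX/X.X; (2,1)=-1→OXO/.OX/.XX
ply 2, O at OXO/XOX/..X | (2,0)=+1→OXO/XOX/O.X*; (2,1)=-1→OXO/XOX/.OX
ply 3: OXO/XOX/O.X is terminal -1 (X); from OXO/.OX/..X depth 11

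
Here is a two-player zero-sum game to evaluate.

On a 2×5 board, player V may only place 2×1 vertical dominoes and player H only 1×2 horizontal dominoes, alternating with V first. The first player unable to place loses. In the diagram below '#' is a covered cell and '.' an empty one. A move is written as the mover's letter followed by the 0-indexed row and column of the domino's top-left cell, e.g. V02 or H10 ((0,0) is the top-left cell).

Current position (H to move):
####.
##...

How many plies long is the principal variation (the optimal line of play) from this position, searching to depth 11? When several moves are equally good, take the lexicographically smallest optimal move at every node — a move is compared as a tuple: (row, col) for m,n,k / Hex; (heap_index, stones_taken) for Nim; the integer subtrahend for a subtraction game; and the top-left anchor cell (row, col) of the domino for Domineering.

p1 H@[####./##...]: H12[####./####.]-1 H13[####./##.##]+1*
p2 V@[####./##.##] terminal -1; root [####./##...] d11

PV length from [####./##...]: 1 ply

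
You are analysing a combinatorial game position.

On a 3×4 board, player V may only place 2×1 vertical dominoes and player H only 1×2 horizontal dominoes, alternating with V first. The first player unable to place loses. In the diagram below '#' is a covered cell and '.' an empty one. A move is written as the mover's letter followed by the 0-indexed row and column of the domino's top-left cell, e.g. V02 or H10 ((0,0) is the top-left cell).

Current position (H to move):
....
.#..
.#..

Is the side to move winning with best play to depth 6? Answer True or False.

ply 1, H at ..../.#../.#.. | H00=-1→##../.#../.#..; H01=-1→.##./.#../.#..; H02=-1→..##/.#../.#..; H12=+1→..../.###/.#..*; H22=-1→..../.#../.###
ply 2, V at ..../.###/.#.. | V00=-1→#.../####/.#..*; V10=-1→..../####/##..
ply 3, H at #.../####/.#.. | H01=+1→###./####/.#..*; H02=+1→#.##/####/.#..; H22=+1→#.../####/.###
ply 4: ###./####/.#.. is terminal -1 (V); from ..../.#../.#.. depth 6

H winning at [..../.#../.#..]: True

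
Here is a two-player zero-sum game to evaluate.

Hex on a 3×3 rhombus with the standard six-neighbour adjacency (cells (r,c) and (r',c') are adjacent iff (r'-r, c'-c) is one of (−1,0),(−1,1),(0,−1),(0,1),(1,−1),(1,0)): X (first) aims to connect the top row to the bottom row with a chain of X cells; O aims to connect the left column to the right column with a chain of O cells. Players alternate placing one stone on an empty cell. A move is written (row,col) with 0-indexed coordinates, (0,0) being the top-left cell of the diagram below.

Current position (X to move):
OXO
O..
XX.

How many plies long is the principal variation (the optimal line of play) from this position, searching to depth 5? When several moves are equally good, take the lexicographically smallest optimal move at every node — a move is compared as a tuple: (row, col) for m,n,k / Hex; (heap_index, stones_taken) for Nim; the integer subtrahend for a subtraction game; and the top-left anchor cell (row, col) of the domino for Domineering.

PV length from [OXO/O../XX.]: 1 ply

[OXO/O../XX.] X move#1: (1,1):+1/OXO/OX./XX.*, (1,2):-1/OXO/O.X/XX., (2,2):-1/OXO/O../XXX
[OXO/OX./XX.] end (terminal -1, O#2); searched OXO/O../XX. to 5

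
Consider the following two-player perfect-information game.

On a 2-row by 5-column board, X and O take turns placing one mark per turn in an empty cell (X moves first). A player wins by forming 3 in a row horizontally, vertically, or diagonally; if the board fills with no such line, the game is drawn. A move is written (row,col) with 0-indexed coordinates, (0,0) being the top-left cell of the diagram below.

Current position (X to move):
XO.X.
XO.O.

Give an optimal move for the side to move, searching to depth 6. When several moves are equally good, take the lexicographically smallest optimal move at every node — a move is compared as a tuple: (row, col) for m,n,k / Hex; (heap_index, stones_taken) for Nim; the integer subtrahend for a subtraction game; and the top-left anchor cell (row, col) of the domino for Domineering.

X's best at [XO.X./XO.O.]: (1,2)

p1 X@[XO.X./XO.O.]: (0,2)[XOXX./XO.O.]-1 (0,4)[XO.XX/XO.O.]-1 (1,2)[XO.X./XOXO.]+0* (1,4)[XO.X./XO.OX]-1
p2 O@[XO.X./XOXO.]: (0,2)[XOOX./XOXO.]+0* (0,4)[XO.XO/XOXO.]+0 (1,4)[XO.X./XOXOO]+0
p3 X@[XOOX./XOXO.]: (0,4)[XOOXX/XOXO.]+0* (1,4)[XOOX./XOXOX]+0
p4 O@[XOOXX/XOXO.]: (1,4)[XOOXX/XOXOO]+0*
p5 X@[XOOXX/XOXOO] terminal +0; root [XO.X./XO.O.] d6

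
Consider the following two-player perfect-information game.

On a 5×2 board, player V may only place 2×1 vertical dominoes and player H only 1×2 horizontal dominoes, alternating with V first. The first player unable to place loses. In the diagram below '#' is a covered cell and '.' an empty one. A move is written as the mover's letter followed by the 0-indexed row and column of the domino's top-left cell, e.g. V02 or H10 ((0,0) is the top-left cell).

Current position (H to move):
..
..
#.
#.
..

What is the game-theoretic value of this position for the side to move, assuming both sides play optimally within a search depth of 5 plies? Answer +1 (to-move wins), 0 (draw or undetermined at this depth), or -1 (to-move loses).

value(../../#./#./.., H) = +1

[../../#./#./..] H move#1: H00:+1/##/../#./#./..*, H10:+1/../##/#./#./.., H40:-1/../../#./#./##
[##/../#./#./..] V move#2: V11:-1/##/.#/##/#./..*, V21:-1/##/../##/##/.., V31:-1/##/../#./##/.#
[##/.#/##/#./..] H move#3: H40:+1/##/.#/##/#./##*
[##/.#/##/#./##] end (terminal -1, V#4); searched ../../#./#./.. to 5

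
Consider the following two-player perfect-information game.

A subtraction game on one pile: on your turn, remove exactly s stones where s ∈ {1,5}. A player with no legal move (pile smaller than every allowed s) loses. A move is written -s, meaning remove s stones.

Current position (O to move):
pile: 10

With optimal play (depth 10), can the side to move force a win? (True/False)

O winning at [10]: False

ply 1, O at 10 | -1=-1→9*; -5=-1→5
ply 2, X at 9 | -1=+1→8*; -5=+1→4
ply 3, O at 8 | -1=-1→7*; -5=-1→3
ply 4, X at 7 | -1=+1→6*; -5=+1→2
ply 5, O at 6 | -1=-1→5*; -5=-1→1
ply 6, X at 5 | -1=+1→4*; -5=+1→0
ply 7, O at 4 | -1=-1→3*
ply 8, X at 3 | -1=+1→2*
ply 9, O at 2 | -1=-1→1*
ply 10, X at 1 | -1=+1→0*
ply 11: 0 is terminal -1 (O); from 10 depth 10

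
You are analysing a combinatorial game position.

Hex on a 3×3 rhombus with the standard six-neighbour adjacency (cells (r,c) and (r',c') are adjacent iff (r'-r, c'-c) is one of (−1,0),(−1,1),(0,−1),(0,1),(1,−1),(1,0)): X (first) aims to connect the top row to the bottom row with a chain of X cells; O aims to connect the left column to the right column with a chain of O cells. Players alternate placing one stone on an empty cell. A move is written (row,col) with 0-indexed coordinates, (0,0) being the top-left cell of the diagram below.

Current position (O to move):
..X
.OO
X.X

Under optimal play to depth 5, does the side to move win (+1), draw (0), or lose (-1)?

value(..X/.OO/X.X, O) = +1

ply 1, O at ..X/.OO/X.X | (0,0)=+1→O.X/.OO/X.X*; (0,1)=+1→.OX/.OO/X.X; (1,0)=+1→..X/OOO/X.X; (2,1)=-1→..X/.OO/XOX
ply 2, X at O.X/.OO/X.X | (0,1)=-1→OXX/.OO/X.X*; (1,0)=-1→O.X/XOO/X.X; (2,1)=-1→O.X/.OO/XXX
ply 3, O at OXX/.OO/X.X | (1,0)=+1→OXX/OOO/X.X*; (2,1)=-1→OXX/.OO/XOX
ply 4: OXX/OOO/X.X is terminal -1 (X); from ..X/.OO/X.X depth 5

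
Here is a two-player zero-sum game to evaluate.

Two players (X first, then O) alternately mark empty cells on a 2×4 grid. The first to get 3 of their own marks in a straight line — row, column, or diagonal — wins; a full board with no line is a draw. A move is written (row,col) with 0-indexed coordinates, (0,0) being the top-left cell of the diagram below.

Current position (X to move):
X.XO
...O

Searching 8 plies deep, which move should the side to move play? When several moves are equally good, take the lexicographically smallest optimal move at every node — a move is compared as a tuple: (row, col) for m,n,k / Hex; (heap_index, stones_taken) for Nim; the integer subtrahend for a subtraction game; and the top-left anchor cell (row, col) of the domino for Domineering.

ply 1, X at X.XO/...O | (0,1)=+1→XXXO/...O*; (1,0)=+0→X.XO/X..O; (1,1)=+0→X.XO/.X.O; (1,2)=+0→X.XO/..XO
ply 2: XXXO/...O is terminal -1 (O); from X.XO/...O depth 8

X's best at [X.XO/...O]: (0,1)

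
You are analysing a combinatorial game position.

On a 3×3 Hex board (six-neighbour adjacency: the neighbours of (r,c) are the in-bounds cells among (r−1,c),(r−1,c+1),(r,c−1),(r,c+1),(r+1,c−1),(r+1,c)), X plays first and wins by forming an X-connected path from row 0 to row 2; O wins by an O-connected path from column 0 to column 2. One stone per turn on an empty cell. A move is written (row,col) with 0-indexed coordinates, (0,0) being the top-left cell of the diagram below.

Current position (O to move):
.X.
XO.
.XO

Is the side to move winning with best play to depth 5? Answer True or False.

[.X./XO./.XO] O move#1: (0,0):-1/OX./XO./.XO, (0,2):-1/.XO/XO./.XO, (1,2):-1/.X./XOO/.XO, (2,0):+1/.X./XO./OXO*
[.X./XO./OXO] X move#2: (0,0):-1/XX./XO./OXO*, (0,2):-1/.XX/XO./OXO, (1,2):-1/.X./XOX/OXO
[XX./XO./OXO] O move#3: (0,2):+1/XXO/XO./OXO*, (1,2):+1/XX./XOO/OXO
[XXO/XO./OXO] end (terminal -1, X#4); searched .X./XO./.XO to 5

O winning at [.X./XO./.XO]: True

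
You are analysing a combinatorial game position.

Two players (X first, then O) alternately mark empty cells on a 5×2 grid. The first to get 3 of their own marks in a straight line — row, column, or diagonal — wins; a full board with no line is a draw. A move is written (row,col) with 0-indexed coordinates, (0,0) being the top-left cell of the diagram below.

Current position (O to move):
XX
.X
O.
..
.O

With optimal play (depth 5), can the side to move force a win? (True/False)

O winning at [XX/.X/O./../.O]: True

p1 O@[XX/.X/O./../.O]: (1,0)[XX/OX/O./../.O]-1 (2,1)[XX/.X/OO/../.O]+1* (3,0)[XX/.X/O./O./.O]-1 (3,1)[XX/.X/O./.O/.O]-1 (4,0)[XX/.X/O./../OO]-1
p2 X@[XX/.X/OO/../.O]: (1,0)[XX/XX/OO/../.O]-1* (3,0)[XX/.X/OO/X./.O]-1 (3,1)[XX/.X/OO/.X/.O]-1 (4,0)[XX/.X/OO/../XO]-1
p3 O@[XX/XX/OO/../.O]: (3,0)[XX/XX/OO/O./.O]+1* (3,1)[XX/XX/OO/.O/.O]+1 (4,0)[XX/XX/OO/../OO]+1
p4 X@[XX/XX/OO/O./.O]: (3,1)[XX/XX/OO/OX/.O]-1* (4,0)[XX/XX/OO/O./XO]-1
p5 O@[XX/XX/OO/OX/.O]: (4,0)[XX/XX/OO/OX/OO]+1*
p6 X@[XX/XX/OO/OX/OO] terminal -1; root [XX/.X/O./../.O] d5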